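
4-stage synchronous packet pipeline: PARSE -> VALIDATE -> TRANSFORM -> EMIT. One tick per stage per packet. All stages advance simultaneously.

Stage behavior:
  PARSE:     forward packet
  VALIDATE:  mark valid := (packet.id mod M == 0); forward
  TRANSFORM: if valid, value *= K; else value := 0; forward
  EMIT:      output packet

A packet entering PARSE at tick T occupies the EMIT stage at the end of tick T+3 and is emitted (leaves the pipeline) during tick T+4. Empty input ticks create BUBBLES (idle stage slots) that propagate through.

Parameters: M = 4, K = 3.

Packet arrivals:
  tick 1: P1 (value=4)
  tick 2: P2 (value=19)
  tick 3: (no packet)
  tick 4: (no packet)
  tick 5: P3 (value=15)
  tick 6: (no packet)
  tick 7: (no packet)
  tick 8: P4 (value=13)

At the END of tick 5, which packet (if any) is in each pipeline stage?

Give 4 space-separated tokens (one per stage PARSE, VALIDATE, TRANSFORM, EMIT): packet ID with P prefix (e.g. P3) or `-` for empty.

Answer: P3 - - P2

Derivation:
Tick 1: [PARSE:P1(v=4,ok=F), VALIDATE:-, TRANSFORM:-, EMIT:-] out:-; in:P1
Tick 2: [PARSE:P2(v=19,ok=F), VALIDATE:P1(v=4,ok=F), TRANSFORM:-, EMIT:-] out:-; in:P2
Tick 3: [PARSE:-, VALIDATE:P2(v=19,ok=F), TRANSFORM:P1(v=0,ok=F), EMIT:-] out:-; in:-
Tick 4: [PARSE:-, VALIDATE:-, TRANSFORM:P2(v=0,ok=F), EMIT:P1(v=0,ok=F)] out:-; in:-
Tick 5: [PARSE:P3(v=15,ok=F), VALIDATE:-, TRANSFORM:-, EMIT:P2(v=0,ok=F)] out:P1(v=0); in:P3
At end of tick 5: ['P3', '-', '-', 'P2']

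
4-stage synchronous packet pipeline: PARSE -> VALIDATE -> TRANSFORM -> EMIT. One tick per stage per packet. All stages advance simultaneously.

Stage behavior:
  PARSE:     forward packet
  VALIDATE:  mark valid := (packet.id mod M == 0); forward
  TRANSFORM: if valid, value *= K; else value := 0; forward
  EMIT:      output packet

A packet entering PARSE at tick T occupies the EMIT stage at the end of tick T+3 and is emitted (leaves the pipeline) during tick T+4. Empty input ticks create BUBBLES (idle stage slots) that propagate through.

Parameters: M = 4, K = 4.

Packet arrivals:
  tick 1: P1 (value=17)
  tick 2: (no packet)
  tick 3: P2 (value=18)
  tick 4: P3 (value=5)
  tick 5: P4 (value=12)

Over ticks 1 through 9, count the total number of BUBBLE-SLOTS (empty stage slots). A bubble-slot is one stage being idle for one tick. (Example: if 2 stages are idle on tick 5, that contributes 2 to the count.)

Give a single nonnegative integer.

Answer: 20

Derivation:
Tick 1: [PARSE:P1(v=17,ok=F), VALIDATE:-, TRANSFORM:-, EMIT:-] out:-; bubbles=3
Tick 2: [PARSE:-, VALIDATE:P1(v=17,ok=F), TRANSFORM:-, EMIT:-] out:-; bubbles=3
Tick 3: [PARSE:P2(v=18,ok=F), VALIDATE:-, TRANSFORM:P1(v=0,ok=F), EMIT:-] out:-; bubbles=2
Tick 4: [PARSE:P3(v=5,ok=F), VALIDATE:P2(v=18,ok=F), TRANSFORM:-, EMIT:P1(v=0,ok=F)] out:-; bubbles=1
Tick 5: [PARSE:P4(v=12,ok=F), VALIDATE:P3(v=5,ok=F), TRANSFORM:P2(v=0,ok=F), EMIT:-] out:P1(v=0); bubbles=1
Tick 6: [PARSE:-, VALIDATE:P4(v=12,ok=T), TRANSFORM:P3(v=0,ok=F), EMIT:P2(v=0,ok=F)] out:-; bubbles=1
Tick 7: [PARSE:-, VALIDATE:-, TRANSFORM:P4(v=48,ok=T), EMIT:P3(v=0,ok=F)] out:P2(v=0); bubbles=2
Tick 8: [PARSE:-, VALIDATE:-, TRANSFORM:-, EMIT:P4(v=48,ok=T)] out:P3(v=0); bubbles=3
Tick 9: [PARSE:-, VALIDATE:-, TRANSFORM:-, EMIT:-] out:P4(v=48); bubbles=4
Total bubble-slots: 20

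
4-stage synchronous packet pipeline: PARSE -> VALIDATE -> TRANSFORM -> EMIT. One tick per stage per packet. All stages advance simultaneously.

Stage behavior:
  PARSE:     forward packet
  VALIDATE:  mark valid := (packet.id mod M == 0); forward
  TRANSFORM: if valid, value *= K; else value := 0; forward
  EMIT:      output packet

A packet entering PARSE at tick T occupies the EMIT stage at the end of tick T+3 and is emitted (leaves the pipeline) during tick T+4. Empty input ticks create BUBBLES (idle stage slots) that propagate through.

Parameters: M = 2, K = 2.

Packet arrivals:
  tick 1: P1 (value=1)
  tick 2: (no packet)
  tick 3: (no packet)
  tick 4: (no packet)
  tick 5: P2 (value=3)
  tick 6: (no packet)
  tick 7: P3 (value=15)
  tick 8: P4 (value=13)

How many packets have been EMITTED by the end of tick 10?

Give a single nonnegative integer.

Answer: 2

Derivation:
Tick 1: [PARSE:P1(v=1,ok=F), VALIDATE:-, TRANSFORM:-, EMIT:-] out:-; in:P1
Tick 2: [PARSE:-, VALIDATE:P1(v=1,ok=F), TRANSFORM:-, EMIT:-] out:-; in:-
Tick 3: [PARSE:-, VALIDATE:-, TRANSFORM:P1(v=0,ok=F), EMIT:-] out:-; in:-
Tick 4: [PARSE:-, VALIDATE:-, TRANSFORM:-, EMIT:P1(v=0,ok=F)] out:-; in:-
Tick 5: [PARSE:P2(v=3,ok=F), VALIDATE:-, TRANSFORM:-, EMIT:-] out:P1(v=0); in:P2
Tick 6: [PARSE:-, VALIDATE:P2(v=3,ok=T), TRANSFORM:-, EMIT:-] out:-; in:-
Tick 7: [PARSE:P3(v=15,ok=F), VALIDATE:-, TRANSFORM:P2(v=6,ok=T), EMIT:-] out:-; in:P3
Tick 8: [PARSE:P4(v=13,ok=F), VALIDATE:P3(v=15,ok=F), TRANSFORM:-, EMIT:P2(v=6,ok=T)] out:-; in:P4
Tick 9: [PARSE:-, VALIDATE:P4(v=13,ok=T), TRANSFORM:P3(v=0,ok=F), EMIT:-] out:P2(v=6); in:-
Tick 10: [PARSE:-, VALIDATE:-, TRANSFORM:P4(v=26,ok=T), EMIT:P3(v=0,ok=F)] out:-; in:-
Emitted by tick 10: ['P1', 'P2']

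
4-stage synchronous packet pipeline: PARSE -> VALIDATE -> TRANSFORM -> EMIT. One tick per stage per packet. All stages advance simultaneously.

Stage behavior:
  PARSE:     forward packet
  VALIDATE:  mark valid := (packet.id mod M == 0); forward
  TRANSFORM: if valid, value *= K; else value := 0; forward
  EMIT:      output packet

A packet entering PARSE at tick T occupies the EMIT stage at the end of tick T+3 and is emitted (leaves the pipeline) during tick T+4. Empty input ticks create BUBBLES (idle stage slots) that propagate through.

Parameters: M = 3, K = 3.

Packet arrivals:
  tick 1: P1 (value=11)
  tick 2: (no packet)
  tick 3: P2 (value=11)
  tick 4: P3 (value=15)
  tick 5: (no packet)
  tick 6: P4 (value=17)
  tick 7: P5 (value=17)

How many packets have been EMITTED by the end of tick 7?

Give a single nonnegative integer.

Answer: 2

Derivation:
Tick 1: [PARSE:P1(v=11,ok=F), VALIDATE:-, TRANSFORM:-, EMIT:-] out:-; in:P1
Tick 2: [PARSE:-, VALIDATE:P1(v=11,ok=F), TRANSFORM:-, EMIT:-] out:-; in:-
Tick 3: [PARSE:P2(v=11,ok=F), VALIDATE:-, TRANSFORM:P1(v=0,ok=F), EMIT:-] out:-; in:P2
Tick 4: [PARSE:P3(v=15,ok=F), VALIDATE:P2(v=11,ok=F), TRANSFORM:-, EMIT:P1(v=0,ok=F)] out:-; in:P3
Tick 5: [PARSE:-, VALIDATE:P3(v=15,ok=T), TRANSFORM:P2(v=0,ok=F), EMIT:-] out:P1(v=0); in:-
Tick 6: [PARSE:P4(v=17,ok=F), VALIDATE:-, TRANSFORM:P3(v=45,ok=T), EMIT:P2(v=0,ok=F)] out:-; in:P4
Tick 7: [PARSE:P5(v=17,ok=F), VALIDATE:P4(v=17,ok=F), TRANSFORM:-, EMIT:P3(v=45,ok=T)] out:P2(v=0); in:P5
Emitted by tick 7: ['P1', 'P2']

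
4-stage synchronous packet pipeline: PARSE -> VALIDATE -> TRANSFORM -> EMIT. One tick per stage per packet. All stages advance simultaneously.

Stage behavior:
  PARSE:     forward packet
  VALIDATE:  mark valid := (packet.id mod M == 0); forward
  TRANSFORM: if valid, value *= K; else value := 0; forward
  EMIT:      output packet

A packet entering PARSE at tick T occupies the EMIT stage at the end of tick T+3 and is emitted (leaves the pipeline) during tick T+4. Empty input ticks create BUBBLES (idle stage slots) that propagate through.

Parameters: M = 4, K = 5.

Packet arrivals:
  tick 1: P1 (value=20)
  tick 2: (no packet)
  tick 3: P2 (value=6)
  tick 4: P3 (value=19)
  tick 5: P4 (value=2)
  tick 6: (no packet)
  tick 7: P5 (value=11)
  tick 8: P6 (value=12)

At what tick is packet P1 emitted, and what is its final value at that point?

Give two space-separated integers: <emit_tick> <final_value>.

Tick 1: [PARSE:P1(v=20,ok=F), VALIDATE:-, TRANSFORM:-, EMIT:-] out:-; in:P1
Tick 2: [PARSE:-, VALIDATE:P1(v=20,ok=F), TRANSFORM:-, EMIT:-] out:-; in:-
Tick 3: [PARSE:P2(v=6,ok=F), VALIDATE:-, TRANSFORM:P1(v=0,ok=F), EMIT:-] out:-; in:P2
Tick 4: [PARSE:P3(v=19,ok=F), VALIDATE:P2(v=6,ok=F), TRANSFORM:-, EMIT:P1(v=0,ok=F)] out:-; in:P3
Tick 5: [PARSE:P4(v=2,ok=F), VALIDATE:P3(v=19,ok=F), TRANSFORM:P2(v=0,ok=F), EMIT:-] out:P1(v=0); in:P4
Tick 6: [PARSE:-, VALIDATE:P4(v=2,ok=T), TRANSFORM:P3(v=0,ok=F), EMIT:P2(v=0,ok=F)] out:-; in:-
Tick 7: [PARSE:P5(v=11,ok=F), VALIDATE:-, TRANSFORM:P4(v=10,ok=T), EMIT:P3(v=0,ok=F)] out:P2(v=0); in:P5
Tick 8: [PARSE:P6(v=12,ok=F), VALIDATE:P5(v=11,ok=F), TRANSFORM:-, EMIT:P4(v=10,ok=T)] out:P3(v=0); in:P6
Tick 9: [PARSE:-, VALIDATE:P6(v=12,ok=F), TRANSFORM:P5(v=0,ok=F), EMIT:-] out:P4(v=10); in:-
Tick 10: [PARSE:-, VALIDATE:-, TRANSFORM:P6(v=0,ok=F), EMIT:P5(v=0,ok=F)] out:-; in:-
Tick 11: [PARSE:-, VALIDATE:-, TRANSFORM:-, EMIT:P6(v=0,ok=F)] out:P5(v=0); in:-
Tick 12: [PARSE:-, VALIDATE:-, TRANSFORM:-, EMIT:-] out:P6(v=0); in:-
P1: arrives tick 1, valid=False (id=1, id%4=1), emit tick 5, final value 0

Answer: 5 0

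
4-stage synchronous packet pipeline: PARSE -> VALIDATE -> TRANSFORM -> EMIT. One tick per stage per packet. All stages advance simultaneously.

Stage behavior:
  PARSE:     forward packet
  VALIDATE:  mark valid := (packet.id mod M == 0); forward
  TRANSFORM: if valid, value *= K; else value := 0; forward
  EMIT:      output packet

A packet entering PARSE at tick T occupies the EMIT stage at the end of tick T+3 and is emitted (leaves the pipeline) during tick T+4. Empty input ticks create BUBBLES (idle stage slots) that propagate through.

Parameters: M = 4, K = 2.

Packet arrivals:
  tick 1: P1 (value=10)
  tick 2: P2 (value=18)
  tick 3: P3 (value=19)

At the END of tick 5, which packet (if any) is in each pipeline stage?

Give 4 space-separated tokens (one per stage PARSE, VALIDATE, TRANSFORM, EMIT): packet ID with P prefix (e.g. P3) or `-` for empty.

Tick 1: [PARSE:P1(v=10,ok=F), VALIDATE:-, TRANSFORM:-, EMIT:-] out:-; in:P1
Tick 2: [PARSE:P2(v=18,ok=F), VALIDATE:P1(v=10,ok=F), TRANSFORM:-, EMIT:-] out:-; in:P2
Tick 3: [PARSE:P3(v=19,ok=F), VALIDATE:P2(v=18,ok=F), TRANSFORM:P1(v=0,ok=F), EMIT:-] out:-; in:P3
Tick 4: [PARSE:-, VALIDATE:P3(v=19,ok=F), TRANSFORM:P2(v=0,ok=F), EMIT:P1(v=0,ok=F)] out:-; in:-
Tick 5: [PARSE:-, VALIDATE:-, TRANSFORM:P3(v=0,ok=F), EMIT:P2(v=0,ok=F)] out:P1(v=0); in:-
At end of tick 5: ['-', '-', 'P3', 'P2']

Answer: - - P3 P2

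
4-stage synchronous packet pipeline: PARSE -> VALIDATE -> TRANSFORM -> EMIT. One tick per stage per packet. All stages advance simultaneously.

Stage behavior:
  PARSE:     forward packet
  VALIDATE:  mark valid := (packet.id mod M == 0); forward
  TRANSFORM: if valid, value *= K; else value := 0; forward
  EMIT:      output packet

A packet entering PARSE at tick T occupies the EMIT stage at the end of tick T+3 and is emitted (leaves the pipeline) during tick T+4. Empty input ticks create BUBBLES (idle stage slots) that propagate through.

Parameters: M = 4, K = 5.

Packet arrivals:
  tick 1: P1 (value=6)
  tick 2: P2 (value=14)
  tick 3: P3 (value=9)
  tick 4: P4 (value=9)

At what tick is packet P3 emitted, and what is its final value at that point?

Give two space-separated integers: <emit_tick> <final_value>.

Tick 1: [PARSE:P1(v=6,ok=F), VALIDATE:-, TRANSFORM:-, EMIT:-] out:-; in:P1
Tick 2: [PARSE:P2(v=14,ok=F), VALIDATE:P1(v=6,ok=F), TRANSFORM:-, EMIT:-] out:-; in:P2
Tick 3: [PARSE:P3(v=9,ok=F), VALIDATE:P2(v=14,ok=F), TRANSFORM:P1(v=0,ok=F), EMIT:-] out:-; in:P3
Tick 4: [PARSE:P4(v=9,ok=F), VALIDATE:P3(v=9,ok=F), TRANSFORM:P2(v=0,ok=F), EMIT:P1(v=0,ok=F)] out:-; in:P4
Tick 5: [PARSE:-, VALIDATE:P4(v=9,ok=T), TRANSFORM:P3(v=0,ok=F), EMIT:P2(v=0,ok=F)] out:P1(v=0); in:-
Tick 6: [PARSE:-, VALIDATE:-, TRANSFORM:P4(v=45,ok=T), EMIT:P3(v=0,ok=F)] out:P2(v=0); in:-
Tick 7: [PARSE:-, VALIDATE:-, TRANSFORM:-, EMIT:P4(v=45,ok=T)] out:P3(v=0); in:-
Tick 8: [PARSE:-, VALIDATE:-, TRANSFORM:-, EMIT:-] out:P4(v=45); in:-
P3: arrives tick 3, valid=False (id=3, id%4=3), emit tick 7, final value 0

Answer: 7 0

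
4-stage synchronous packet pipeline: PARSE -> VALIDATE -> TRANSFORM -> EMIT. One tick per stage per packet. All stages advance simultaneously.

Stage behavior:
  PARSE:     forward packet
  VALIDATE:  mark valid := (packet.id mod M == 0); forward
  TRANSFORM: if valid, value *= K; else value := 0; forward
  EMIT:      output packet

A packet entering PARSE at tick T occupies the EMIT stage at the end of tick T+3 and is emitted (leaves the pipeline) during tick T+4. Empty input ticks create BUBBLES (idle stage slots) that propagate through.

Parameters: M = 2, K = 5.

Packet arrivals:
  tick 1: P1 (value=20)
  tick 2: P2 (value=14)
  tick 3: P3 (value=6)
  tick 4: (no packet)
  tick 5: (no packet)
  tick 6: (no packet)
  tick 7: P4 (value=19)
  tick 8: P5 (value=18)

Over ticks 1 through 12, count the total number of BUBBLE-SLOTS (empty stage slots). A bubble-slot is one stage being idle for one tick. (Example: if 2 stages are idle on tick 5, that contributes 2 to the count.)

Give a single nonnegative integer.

Answer: 28

Derivation:
Tick 1: [PARSE:P1(v=20,ok=F), VALIDATE:-, TRANSFORM:-, EMIT:-] out:-; bubbles=3
Tick 2: [PARSE:P2(v=14,ok=F), VALIDATE:P1(v=20,ok=F), TRANSFORM:-, EMIT:-] out:-; bubbles=2
Tick 3: [PARSE:P3(v=6,ok=F), VALIDATE:P2(v=14,ok=T), TRANSFORM:P1(v=0,ok=F), EMIT:-] out:-; bubbles=1
Tick 4: [PARSE:-, VALIDATE:P3(v=6,ok=F), TRANSFORM:P2(v=70,ok=T), EMIT:P1(v=0,ok=F)] out:-; bubbles=1
Tick 5: [PARSE:-, VALIDATE:-, TRANSFORM:P3(v=0,ok=F), EMIT:P2(v=70,ok=T)] out:P1(v=0); bubbles=2
Tick 6: [PARSE:-, VALIDATE:-, TRANSFORM:-, EMIT:P3(v=0,ok=F)] out:P2(v=70); bubbles=3
Tick 7: [PARSE:P4(v=19,ok=F), VALIDATE:-, TRANSFORM:-, EMIT:-] out:P3(v=0); bubbles=3
Tick 8: [PARSE:P5(v=18,ok=F), VALIDATE:P4(v=19,ok=T), TRANSFORM:-, EMIT:-] out:-; bubbles=2
Tick 9: [PARSE:-, VALIDATE:P5(v=18,ok=F), TRANSFORM:P4(v=95,ok=T), EMIT:-] out:-; bubbles=2
Tick 10: [PARSE:-, VALIDATE:-, TRANSFORM:P5(v=0,ok=F), EMIT:P4(v=95,ok=T)] out:-; bubbles=2
Tick 11: [PARSE:-, VALIDATE:-, TRANSFORM:-, EMIT:P5(v=0,ok=F)] out:P4(v=95); bubbles=3
Tick 12: [PARSE:-, VALIDATE:-, TRANSFORM:-, EMIT:-] out:P5(v=0); bubbles=4
Total bubble-slots: 28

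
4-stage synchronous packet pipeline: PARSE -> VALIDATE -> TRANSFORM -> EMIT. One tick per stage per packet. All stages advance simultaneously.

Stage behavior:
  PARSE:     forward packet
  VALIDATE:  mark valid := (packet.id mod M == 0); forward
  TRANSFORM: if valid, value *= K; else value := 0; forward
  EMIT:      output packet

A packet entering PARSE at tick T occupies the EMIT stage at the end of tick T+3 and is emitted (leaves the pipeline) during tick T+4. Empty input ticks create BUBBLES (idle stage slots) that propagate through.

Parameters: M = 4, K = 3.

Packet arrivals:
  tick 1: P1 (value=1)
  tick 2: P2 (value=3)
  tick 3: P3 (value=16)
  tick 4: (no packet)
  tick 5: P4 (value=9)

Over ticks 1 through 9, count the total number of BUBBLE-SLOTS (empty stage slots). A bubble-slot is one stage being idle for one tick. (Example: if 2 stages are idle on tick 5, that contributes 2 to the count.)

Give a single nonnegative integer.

Answer: 20

Derivation:
Tick 1: [PARSE:P1(v=1,ok=F), VALIDATE:-, TRANSFORM:-, EMIT:-] out:-; bubbles=3
Tick 2: [PARSE:P2(v=3,ok=F), VALIDATE:P1(v=1,ok=F), TRANSFORM:-, EMIT:-] out:-; bubbles=2
Tick 3: [PARSE:P3(v=16,ok=F), VALIDATE:P2(v=3,ok=F), TRANSFORM:P1(v=0,ok=F), EMIT:-] out:-; bubbles=1
Tick 4: [PARSE:-, VALIDATE:P3(v=16,ok=F), TRANSFORM:P2(v=0,ok=F), EMIT:P1(v=0,ok=F)] out:-; bubbles=1
Tick 5: [PARSE:P4(v=9,ok=F), VALIDATE:-, TRANSFORM:P3(v=0,ok=F), EMIT:P2(v=0,ok=F)] out:P1(v=0); bubbles=1
Tick 6: [PARSE:-, VALIDATE:P4(v=9,ok=T), TRANSFORM:-, EMIT:P3(v=0,ok=F)] out:P2(v=0); bubbles=2
Tick 7: [PARSE:-, VALIDATE:-, TRANSFORM:P4(v=27,ok=T), EMIT:-] out:P3(v=0); bubbles=3
Tick 8: [PARSE:-, VALIDATE:-, TRANSFORM:-, EMIT:P4(v=27,ok=T)] out:-; bubbles=3
Tick 9: [PARSE:-, VALIDATE:-, TRANSFORM:-, EMIT:-] out:P4(v=27); bubbles=4
Total bubble-slots: 20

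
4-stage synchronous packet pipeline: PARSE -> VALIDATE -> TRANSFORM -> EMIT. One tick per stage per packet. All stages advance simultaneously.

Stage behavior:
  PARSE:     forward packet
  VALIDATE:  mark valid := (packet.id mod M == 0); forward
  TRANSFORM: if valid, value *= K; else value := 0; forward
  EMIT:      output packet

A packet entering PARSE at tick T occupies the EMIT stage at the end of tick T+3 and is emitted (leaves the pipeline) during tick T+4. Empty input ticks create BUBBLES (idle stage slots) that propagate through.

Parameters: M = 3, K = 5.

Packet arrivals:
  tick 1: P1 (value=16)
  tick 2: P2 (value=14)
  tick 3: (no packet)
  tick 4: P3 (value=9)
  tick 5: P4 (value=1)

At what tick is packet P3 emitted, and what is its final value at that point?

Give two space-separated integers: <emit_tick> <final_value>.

Answer: 8 45

Derivation:
Tick 1: [PARSE:P1(v=16,ok=F), VALIDATE:-, TRANSFORM:-, EMIT:-] out:-; in:P1
Tick 2: [PARSE:P2(v=14,ok=F), VALIDATE:P1(v=16,ok=F), TRANSFORM:-, EMIT:-] out:-; in:P2
Tick 3: [PARSE:-, VALIDATE:P2(v=14,ok=F), TRANSFORM:P1(v=0,ok=F), EMIT:-] out:-; in:-
Tick 4: [PARSE:P3(v=9,ok=F), VALIDATE:-, TRANSFORM:P2(v=0,ok=F), EMIT:P1(v=0,ok=F)] out:-; in:P3
Tick 5: [PARSE:P4(v=1,ok=F), VALIDATE:P3(v=9,ok=T), TRANSFORM:-, EMIT:P2(v=0,ok=F)] out:P1(v=0); in:P4
Tick 6: [PARSE:-, VALIDATE:P4(v=1,ok=F), TRANSFORM:P3(v=45,ok=T), EMIT:-] out:P2(v=0); in:-
Tick 7: [PARSE:-, VALIDATE:-, TRANSFORM:P4(v=0,ok=F), EMIT:P3(v=45,ok=T)] out:-; in:-
Tick 8: [PARSE:-, VALIDATE:-, TRANSFORM:-, EMIT:P4(v=0,ok=F)] out:P3(v=45); in:-
Tick 9: [PARSE:-, VALIDATE:-, TRANSFORM:-, EMIT:-] out:P4(v=0); in:-
P3: arrives tick 4, valid=True (id=3, id%3=0), emit tick 8, final value 45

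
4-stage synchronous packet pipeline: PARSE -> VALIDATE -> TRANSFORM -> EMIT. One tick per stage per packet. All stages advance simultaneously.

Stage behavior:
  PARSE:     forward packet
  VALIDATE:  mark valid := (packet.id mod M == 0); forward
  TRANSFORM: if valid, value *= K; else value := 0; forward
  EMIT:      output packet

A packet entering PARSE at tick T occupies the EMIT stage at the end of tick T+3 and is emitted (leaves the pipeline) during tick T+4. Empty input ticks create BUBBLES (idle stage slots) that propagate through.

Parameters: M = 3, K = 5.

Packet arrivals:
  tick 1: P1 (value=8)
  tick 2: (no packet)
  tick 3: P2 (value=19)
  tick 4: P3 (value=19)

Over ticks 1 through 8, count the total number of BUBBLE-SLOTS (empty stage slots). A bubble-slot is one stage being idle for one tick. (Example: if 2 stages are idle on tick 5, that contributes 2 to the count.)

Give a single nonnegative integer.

Answer: 20

Derivation:
Tick 1: [PARSE:P1(v=8,ok=F), VALIDATE:-, TRANSFORM:-, EMIT:-] out:-; bubbles=3
Tick 2: [PARSE:-, VALIDATE:P1(v=8,ok=F), TRANSFORM:-, EMIT:-] out:-; bubbles=3
Tick 3: [PARSE:P2(v=19,ok=F), VALIDATE:-, TRANSFORM:P1(v=0,ok=F), EMIT:-] out:-; bubbles=2
Tick 4: [PARSE:P3(v=19,ok=F), VALIDATE:P2(v=19,ok=F), TRANSFORM:-, EMIT:P1(v=0,ok=F)] out:-; bubbles=1
Tick 5: [PARSE:-, VALIDATE:P3(v=19,ok=T), TRANSFORM:P2(v=0,ok=F), EMIT:-] out:P1(v=0); bubbles=2
Tick 6: [PARSE:-, VALIDATE:-, TRANSFORM:P3(v=95,ok=T), EMIT:P2(v=0,ok=F)] out:-; bubbles=2
Tick 7: [PARSE:-, VALIDATE:-, TRANSFORM:-, EMIT:P3(v=95,ok=T)] out:P2(v=0); bubbles=3
Tick 8: [PARSE:-, VALIDATE:-, TRANSFORM:-, EMIT:-] out:P3(v=95); bubbles=4
Total bubble-slots: 20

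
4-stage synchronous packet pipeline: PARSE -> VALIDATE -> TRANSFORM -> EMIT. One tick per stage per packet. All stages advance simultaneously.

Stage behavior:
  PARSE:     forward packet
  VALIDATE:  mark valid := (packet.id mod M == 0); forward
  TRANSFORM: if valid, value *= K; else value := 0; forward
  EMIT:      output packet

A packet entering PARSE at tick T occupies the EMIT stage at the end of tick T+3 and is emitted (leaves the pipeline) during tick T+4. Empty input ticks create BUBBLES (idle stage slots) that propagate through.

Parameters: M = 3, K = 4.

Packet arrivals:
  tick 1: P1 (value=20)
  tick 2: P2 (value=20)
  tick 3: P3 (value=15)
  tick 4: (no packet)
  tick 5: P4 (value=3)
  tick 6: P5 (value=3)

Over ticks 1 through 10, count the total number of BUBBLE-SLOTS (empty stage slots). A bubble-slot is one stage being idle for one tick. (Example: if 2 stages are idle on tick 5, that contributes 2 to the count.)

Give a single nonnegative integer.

Answer: 20

Derivation:
Tick 1: [PARSE:P1(v=20,ok=F), VALIDATE:-, TRANSFORM:-, EMIT:-] out:-; bubbles=3
Tick 2: [PARSE:P2(v=20,ok=F), VALIDATE:P1(v=20,ok=F), TRANSFORM:-, EMIT:-] out:-; bubbles=2
Tick 3: [PARSE:P3(v=15,ok=F), VALIDATE:P2(v=20,ok=F), TRANSFORM:P1(v=0,ok=F), EMIT:-] out:-; bubbles=1
Tick 4: [PARSE:-, VALIDATE:P3(v=15,ok=T), TRANSFORM:P2(v=0,ok=F), EMIT:P1(v=0,ok=F)] out:-; bubbles=1
Tick 5: [PARSE:P4(v=3,ok=F), VALIDATE:-, TRANSFORM:P3(v=60,ok=T), EMIT:P2(v=0,ok=F)] out:P1(v=0); bubbles=1
Tick 6: [PARSE:P5(v=3,ok=F), VALIDATE:P4(v=3,ok=F), TRANSFORM:-, EMIT:P3(v=60,ok=T)] out:P2(v=0); bubbles=1
Tick 7: [PARSE:-, VALIDATE:P5(v=3,ok=F), TRANSFORM:P4(v=0,ok=F), EMIT:-] out:P3(v=60); bubbles=2
Tick 8: [PARSE:-, VALIDATE:-, TRANSFORM:P5(v=0,ok=F), EMIT:P4(v=0,ok=F)] out:-; bubbles=2
Tick 9: [PARSE:-, VALIDATE:-, TRANSFORM:-, EMIT:P5(v=0,ok=F)] out:P4(v=0); bubbles=3
Tick 10: [PARSE:-, VALIDATE:-, TRANSFORM:-, EMIT:-] out:P5(v=0); bubbles=4
Total bubble-slots: 20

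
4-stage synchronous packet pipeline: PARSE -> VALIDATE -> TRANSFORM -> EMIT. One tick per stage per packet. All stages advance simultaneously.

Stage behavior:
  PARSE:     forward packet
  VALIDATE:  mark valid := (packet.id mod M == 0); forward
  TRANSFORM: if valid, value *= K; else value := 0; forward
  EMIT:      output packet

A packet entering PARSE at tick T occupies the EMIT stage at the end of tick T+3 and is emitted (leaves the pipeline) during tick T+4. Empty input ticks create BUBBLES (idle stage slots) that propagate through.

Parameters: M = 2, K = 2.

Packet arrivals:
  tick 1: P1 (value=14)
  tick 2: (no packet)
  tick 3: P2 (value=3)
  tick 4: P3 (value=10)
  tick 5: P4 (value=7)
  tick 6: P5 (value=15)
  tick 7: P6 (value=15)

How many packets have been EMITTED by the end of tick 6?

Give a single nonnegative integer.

Answer: 1

Derivation:
Tick 1: [PARSE:P1(v=14,ok=F), VALIDATE:-, TRANSFORM:-, EMIT:-] out:-; in:P1
Tick 2: [PARSE:-, VALIDATE:P1(v=14,ok=F), TRANSFORM:-, EMIT:-] out:-; in:-
Tick 3: [PARSE:P2(v=3,ok=F), VALIDATE:-, TRANSFORM:P1(v=0,ok=F), EMIT:-] out:-; in:P2
Tick 4: [PARSE:P3(v=10,ok=F), VALIDATE:P2(v=3,ok=T), TRANSFORM:-, EMIT:P1(v=0,ok=F)] out:-; in:P3
Tick 5: [PARSE:P4(v=7,ok=F), VALIDATE:P3(v=10,ok=F), TRANSFORM:P2(v=6,ok=T), EMIT:-] out:P1(v=0); in:P4
Tick 6: [PARSE:P5(v=15,ok=F), VALIDATE:P4(v=7,ok=T), TRANSFORM:P3(v=0,ok=F), EMIT:P2(v=6,ok=T)] out:-; in:P5
Emitted by tick 6: ['P1']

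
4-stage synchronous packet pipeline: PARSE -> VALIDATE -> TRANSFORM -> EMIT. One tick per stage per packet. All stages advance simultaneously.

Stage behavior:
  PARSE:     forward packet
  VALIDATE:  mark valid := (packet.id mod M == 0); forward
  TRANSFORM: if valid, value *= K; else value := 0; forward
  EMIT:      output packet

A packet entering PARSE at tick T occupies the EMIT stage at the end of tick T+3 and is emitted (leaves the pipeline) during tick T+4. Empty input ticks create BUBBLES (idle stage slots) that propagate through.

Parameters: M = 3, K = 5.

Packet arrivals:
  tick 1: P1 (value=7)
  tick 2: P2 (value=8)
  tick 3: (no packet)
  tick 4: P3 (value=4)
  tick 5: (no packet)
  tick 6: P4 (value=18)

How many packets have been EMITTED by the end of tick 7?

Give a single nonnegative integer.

Tick 1: [PARSE:P1(v=7,ok=F), VALIDATE:-, TRANSFORM:-, EMIT:-] out:-; in:P1
Tick 2: [PARSE:P2(v=8,ok=F), VALIDATE:P1(v=7,ok=F), TRANSFORM:-, EMIT:-] out:-; in:P2
Tick 3: [PARSE:-, VALIDATE:P2(v=8,ok=F), TRANSFORM:P1(v=0,ok=F), EMIT:-] out:-; in:-
Tick 4: [PARSE:P3(v=4,ok=F), VALIDATE:-, TRANSFORM:P2(v=0,ok=F), EMIT:P1(v=0,ok=F)] out:-; in:P3
Tick 5: [PARSE:-, VALIDATE:P3(v=4,ok=T), TRANSFORM:-, EMIT:P2(v=0,ok=F)] out:P1(v=0); in:-
Tick 6: [PARSE:P4(v=18,ok=F), VALIDATE:-, TRANSFORM:P3(v=20,ok=T), EMIT:-] out:P2(v=0); in:P4
Tick 7: [PARSE:-, VALIDATE:P4(v=18,ok=F), TRANSFORM:-, EMIT:P3(v=20,ok=T)] out:-; in:-
Emitted by tick 7: ['P1', 'P2']

Answer: 2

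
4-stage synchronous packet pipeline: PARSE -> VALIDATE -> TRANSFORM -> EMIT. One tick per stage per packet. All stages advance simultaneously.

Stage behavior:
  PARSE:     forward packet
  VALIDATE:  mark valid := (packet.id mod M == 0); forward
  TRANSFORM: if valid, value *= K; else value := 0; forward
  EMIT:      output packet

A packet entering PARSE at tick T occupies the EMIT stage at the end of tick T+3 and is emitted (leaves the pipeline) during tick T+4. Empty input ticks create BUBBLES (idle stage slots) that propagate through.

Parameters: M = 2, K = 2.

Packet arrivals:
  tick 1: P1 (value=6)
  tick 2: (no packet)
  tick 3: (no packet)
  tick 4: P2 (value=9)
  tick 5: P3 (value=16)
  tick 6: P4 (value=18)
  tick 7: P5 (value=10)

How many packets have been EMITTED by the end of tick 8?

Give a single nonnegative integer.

Answer: 2

Derivation:
Tick 1: [PARSE:P1(v=6,ok=F), VALIDATE:-, TRANSFORM:-, EMIT:-] out:-; in:P1
Tick 2: [PARSE:-, VALIDATE:P1(v=6,ok=F), TRANSFORM:-, EMIT:-] out:-; in:-
Tick 3: [PARSE:-, VALIDATE:-, TRANSFORM:P1(v=0,ok=F), EMIT:-] out:-; in:-
Tick 4: [PARSE:P2(v=9,ok=F), VALIDATE:-, TRANSFORM:-, EMIT:P1(v=0,ok=F)] out:-; in:P2
Tick 5: [PARSE:P3(v=16,ok=F), VALIDATE:P2(v=9,ok=T), TRANSFORM:-, EMIT:-] out:P1(v=0); in:P3
Tick 6: [PARSE:P4(v=18,ok=F), VALIDATE:P3(v=16,ok=F), TRANSFORM:P2(v=18,ok=T), EMIT:-] out:-; in:P4
Tick 7: [PARSE:P5(v=10,ok=F), VALIDATE:P4(v=18,ok=T), TRANSFORM:P3(v=0,ok=F), EMIT:P2(v=18,ok=T)] out:-; in:P5
Tick 8: [PARSE:-, VALIDATE:P5(v=10,ok=F), TRANSFORM:P4(v=36,ok=T), EMIT:P3(v=0,ok=F)] out:P2(v=18); in:-
Emitted by tick 8: ['P1', 'P2']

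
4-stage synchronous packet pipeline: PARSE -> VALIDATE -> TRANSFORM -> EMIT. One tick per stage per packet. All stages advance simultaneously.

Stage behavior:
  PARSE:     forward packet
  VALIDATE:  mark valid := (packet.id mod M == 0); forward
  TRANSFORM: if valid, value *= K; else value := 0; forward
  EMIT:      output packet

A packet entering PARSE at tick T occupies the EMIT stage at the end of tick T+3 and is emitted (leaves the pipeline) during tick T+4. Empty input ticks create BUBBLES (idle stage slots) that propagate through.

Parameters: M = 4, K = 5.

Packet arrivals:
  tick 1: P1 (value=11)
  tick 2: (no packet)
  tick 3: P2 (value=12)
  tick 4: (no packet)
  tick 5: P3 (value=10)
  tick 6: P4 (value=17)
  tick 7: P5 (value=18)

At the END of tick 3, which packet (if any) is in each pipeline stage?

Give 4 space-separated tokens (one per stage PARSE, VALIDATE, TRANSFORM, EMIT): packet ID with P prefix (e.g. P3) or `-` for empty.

Answer: P2 - P1 -

Derivation:
Tick 1: [PARSE:P1(v=11,ok=F), VALIDATE:-, TRANSFORM:-, EMIT:-] out:-; in:P1
Tick 2: [PARSE:-, VALIDATE:P1(v=11,ok=F), TRANSFORM:-, EMIT:-] out:-; in:-
Tick 3: [PARSE:P2(v=12,ok=F), VALIDATE:-, TRANSFORM:P1(v=0,ok=F), EMIT:-] out:-; in:P2
At end of tick 3: ['P2', '-', 'P1', '-']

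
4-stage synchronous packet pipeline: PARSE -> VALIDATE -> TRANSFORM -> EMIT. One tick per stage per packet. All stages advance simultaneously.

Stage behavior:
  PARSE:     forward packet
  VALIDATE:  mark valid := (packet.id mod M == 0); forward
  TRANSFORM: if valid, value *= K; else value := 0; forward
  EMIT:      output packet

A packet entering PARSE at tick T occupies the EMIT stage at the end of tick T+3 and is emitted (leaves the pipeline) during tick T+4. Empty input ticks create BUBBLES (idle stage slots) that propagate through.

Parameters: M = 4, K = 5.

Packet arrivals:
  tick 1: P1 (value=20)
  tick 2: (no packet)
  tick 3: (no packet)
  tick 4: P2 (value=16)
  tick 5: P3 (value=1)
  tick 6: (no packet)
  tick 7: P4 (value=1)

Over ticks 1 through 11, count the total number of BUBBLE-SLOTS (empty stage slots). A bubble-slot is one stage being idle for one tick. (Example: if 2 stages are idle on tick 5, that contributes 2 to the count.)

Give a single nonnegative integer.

Answer: 28

Derivation:
Tick 1: [PARSE:P1(v=20,ok=F), VALIDATE:-, TRANSFORM:-, EMIT:-] out:-; bubbles=3
Tick 2: [PARSE:-, VALIDATE:P1(v=20,ok=F), TRANSFORM:-, EMIT:-] out:-; bubbles=3
Tick 3: [PARSE:-, VALIDATE:-, TRANSFORM:P1(v=0,ok=F), EMIT:-] out:-; bubbles=3
Tick 4: [PARSE:P2(v=16,ok=F), VALIDATE:-, TRANSFORM:-, EMIT:P1(v=0,ok=F)] out:-; bubbles=2
Tick 5: [PARSE:P3(v=1,ok=F), VALIDATE:P2(v=16,ok=F), TRANSFORM:-, EMIT:-] out:P1(v=0); bubbles=2
Tick 6: [PARSE:-, VALIDATE:P3(v=1,ok=F), TRANSFORM:P2(v=0,ok=F), EMIT:-] out:-; bubbles=2
Tick 7: [PARSE:P4(v=1,ok=F), VALIDATE:-, TRANSFORM:P3(v=0,ok=F), EMIT:P2(v=0,ok=F)] out:-; bubbles=1
Tick 8: [PARSE:-, VALIDATE:P4(v=1,ok=T), TRANSFORM:-, EMIT:P3(v=0,ok=F)] out:P2(v=0); bubbles=2
Tick 9: [PARSE:-, VALIDATE:-, TRANSFORM:P4(v=5,ok=T), EMIT:-] out:P3(v=0); bubbles=3
Tick 10: [PARSE:-, VALIDATE:-, TRANSFORM:-, EMIT:P4(v=5,ok=T)] out:-; bubbles=3
Tick 11: [PARSE:-, VALIDATE:-, TRANSFORM:-, EMIT:-] out:P4(v=5); bubbles=4
Total bubble-slots: 28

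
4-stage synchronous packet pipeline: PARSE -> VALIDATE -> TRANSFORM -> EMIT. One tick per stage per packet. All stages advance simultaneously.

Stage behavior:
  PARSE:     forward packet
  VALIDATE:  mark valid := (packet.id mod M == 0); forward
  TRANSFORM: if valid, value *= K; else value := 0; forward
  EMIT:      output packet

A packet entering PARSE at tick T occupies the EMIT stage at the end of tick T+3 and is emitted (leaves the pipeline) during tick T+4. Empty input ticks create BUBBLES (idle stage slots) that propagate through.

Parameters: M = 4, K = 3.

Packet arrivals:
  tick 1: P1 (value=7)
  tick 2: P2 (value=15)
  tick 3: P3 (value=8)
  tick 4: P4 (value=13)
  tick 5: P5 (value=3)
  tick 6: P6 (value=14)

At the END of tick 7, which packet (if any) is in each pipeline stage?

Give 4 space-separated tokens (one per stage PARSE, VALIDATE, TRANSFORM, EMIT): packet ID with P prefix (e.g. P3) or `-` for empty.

Tick 1: [PARSE:P1(v=7,ok=F), VALIDATE:-, TRANSFORM:-, EMIT:-] out:-; in:P1
Tick 2: [PARSE:P2(v=15,ok=F), VALIDATE:P1(v=7,ok=F), TRANSFORM:-, EMIT:-] out:-; in:P2
Tick 3: [PARSE:P3(v=8,ok=F), VALIDATE:P2(v=15,ok=F), TRANSFORM:P1(v=0,ok=F), EMIT:-] out:-; in:P3
Tick 4: [PARSE:P4(v=13,ok=F), VALIDATE:P3(v=8,ok=F), TRANSFORM:P2(v=0,ok=F), EMIT:P1(v=0,ok=F)] out:-; in:P4
Tick 5: [PARSE:P5(v=3,ok=F), VALIDATE:P4(v=13,ok=T), TRANSFORM:P3(v=0,ok=F), EMIT:P2(v=0,ok=F)] out:P1(v=0); in:P5
Tick 6: [PARSE:P6(v=14,ok=F), VALIDATE:P5(v=3,ok=F), TRANSFORM:P4(v=39,ok=T), EMIT:P3(v=0,ok=F)] out:P2(v=0); in:P6
Tick 7: [PARSE:-, VALIDATE:P6(v=14,ok=F), TRANSFORM:P5(v=0,ok=F), EMIT:P4(v=39,ok=T)] out:P3(v=0); in:-
At end of tick 7: ['-', 'P6', 'P5', 'P4']

Answer: - P6 P5 P4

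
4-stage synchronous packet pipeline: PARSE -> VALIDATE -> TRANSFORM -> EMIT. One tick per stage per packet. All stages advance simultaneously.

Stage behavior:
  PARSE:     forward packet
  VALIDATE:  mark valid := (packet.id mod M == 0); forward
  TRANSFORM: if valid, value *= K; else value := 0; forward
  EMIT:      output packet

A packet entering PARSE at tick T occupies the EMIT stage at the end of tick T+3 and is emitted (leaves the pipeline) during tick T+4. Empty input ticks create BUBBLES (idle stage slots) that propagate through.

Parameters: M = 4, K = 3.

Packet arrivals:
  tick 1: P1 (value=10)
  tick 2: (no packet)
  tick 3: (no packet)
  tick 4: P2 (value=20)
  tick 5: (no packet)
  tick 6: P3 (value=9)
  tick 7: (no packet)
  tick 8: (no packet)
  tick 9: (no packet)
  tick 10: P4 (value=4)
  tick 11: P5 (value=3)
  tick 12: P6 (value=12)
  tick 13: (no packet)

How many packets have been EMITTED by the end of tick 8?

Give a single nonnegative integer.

Answer: 2

Derivation:
Tick 1: [PARSE:P1(v=10,ok=F), VALIDATE:-, TRANSFORM:-, EMIT:-] out:-; in:P1
Tick 2: [PARSE:-, VALIDATE:P1(v=10,ok=F), TRANSFORM:-, EMIT:-] out:-; in:-
Tick 3: [PARSE:-, VALIDATE:-, TRANSFORM:P1(v=0,ok=F), EMIT:-] out:-; in:-
Tick 4: [PARSE:P2(v=20,ok=F), VALIDATE:-, TRANSFORM:-, EMIT:P1(v=0,ok=F)] out:-; in:P2
Tick 5: [PARSE:-, VALIDATE:P2(v=20,ok=F), TRANSFORM:-, EMIT:-] out:P1(v=0); in:-
Tick 6: [PARSE:P3(v=9,ok=F), VALIDATE:-, TRANSFORM:P2(v=0,ok=F), EMIT:-] out:-; in:P3
Tick 7: [PARSE:-, VALIDATE:P3(v=9,ok=F), TRANSFORM:-, EMIT:P2(v=0,ok=F)] out:-; in:-
Tick 8: [PARSE:-, VALIDATE:-, TRANSFORM:P3(v=0,ok=F), EMIT:-] out:P2(v=0); in:-
Emitted by tick 8: ['P1', 'P2']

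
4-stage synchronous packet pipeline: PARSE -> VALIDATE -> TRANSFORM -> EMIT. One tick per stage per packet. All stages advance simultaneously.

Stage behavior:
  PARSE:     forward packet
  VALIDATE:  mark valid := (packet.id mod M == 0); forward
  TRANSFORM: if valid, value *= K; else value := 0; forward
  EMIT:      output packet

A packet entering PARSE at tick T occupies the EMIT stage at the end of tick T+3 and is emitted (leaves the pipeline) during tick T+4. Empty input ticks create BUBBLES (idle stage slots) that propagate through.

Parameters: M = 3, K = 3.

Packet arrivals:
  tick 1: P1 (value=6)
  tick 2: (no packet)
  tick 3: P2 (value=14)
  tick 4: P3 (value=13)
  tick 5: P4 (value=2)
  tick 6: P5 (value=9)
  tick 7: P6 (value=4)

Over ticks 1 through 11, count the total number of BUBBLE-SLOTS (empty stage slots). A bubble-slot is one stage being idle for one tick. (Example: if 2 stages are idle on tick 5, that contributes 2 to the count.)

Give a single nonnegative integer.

Tick 1: [PARSE:P1(v=6,ok=F), VALIDATE:-, TRANSFORM:-, EMIT:-] out:-; bubbles=3
Tick 2: [PARSE:-, VALIDATE:P1(v=6,ok=F), TRANSFORM:-, EMIT:-] out:-; bubbles=3
Tick 3: [PARSE:P2(v=14,ok=F), VALIDATE:-, TRANSFORM:P1(v=0,ok=F), EMIT:-] out:-; bubbles=2
Tick 4: [PARSE:P3(v=13,ok=F), VALIDATE:P2(v=14,ok=F), TRANSFORM:-, EMIT:P1(v=0,ok=F)] out:-; bubbles=1
Tick 5: [PARSE:P4(v=2,ok=F), VALIDATE:P3(v=13,ok=T), TRANSFORM:P2(v=0,ok=F), EMIT:-] out:P1(v=0); bubbles=1
Tick 6: [PARSE:P5(v=9,ok=F), VALIDATE:P4(v=2,ok=F), TRANSFORM:P3(v=39,ok=T), EMIT:P2(v=0,ok=F)] out:-; bubbles=0
Tick 7: [PARSE:P6(v=4,ok=F), VALIDATE:P5(v=9,ok=F), TRANSFORM:P4(v=0,ok=F), EMIT:P3(v=39,ok=T)] out:P2(v=0); bubbles=0
Tick 8: [PARSE:-, VALIDATE:P6(v=4,ok=T), TRANSFORM:P5(v=0,ok=F), EMIT:P4(v=0,ok=F)] out:P3(v=39); bubbles=1
Tick 9: [PARSE:-, VALIDATE:-, TRANSFORM:P6(v=12,ok=T), EMIT:P5(v=0,ok=F)] out:P4(v=0); bubbles=2
Tick 10: [PARSE:-, VALIDATE:-, TRANSFORM:-, EMIT:P6(v=12,ok=T)] out:P5(v=0); bubbles=3
Tick 11: [PARSE:-, VALIDATE:-, TRANSFORM:-, EMIT:-] out:P6(v=12); bubbles=4
Total bubble-slots: 20

Answer: 20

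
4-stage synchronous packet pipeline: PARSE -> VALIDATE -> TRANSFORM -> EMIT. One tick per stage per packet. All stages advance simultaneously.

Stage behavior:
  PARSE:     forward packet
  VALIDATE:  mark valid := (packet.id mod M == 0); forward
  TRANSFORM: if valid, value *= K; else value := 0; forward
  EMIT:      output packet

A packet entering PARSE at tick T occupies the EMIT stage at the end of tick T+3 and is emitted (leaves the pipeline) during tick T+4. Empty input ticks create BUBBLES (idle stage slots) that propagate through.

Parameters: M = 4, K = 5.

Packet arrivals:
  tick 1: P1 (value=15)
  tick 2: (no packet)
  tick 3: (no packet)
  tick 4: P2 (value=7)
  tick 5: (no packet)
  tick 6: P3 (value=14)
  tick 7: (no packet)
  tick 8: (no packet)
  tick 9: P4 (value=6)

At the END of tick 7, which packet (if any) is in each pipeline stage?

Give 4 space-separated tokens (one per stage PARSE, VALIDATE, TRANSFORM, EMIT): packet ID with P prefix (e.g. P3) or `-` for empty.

Tick 1: [PARSE:P1(v=15,ok=F), VALIDATE:-, TRANSFORM:-, EMIT:-] out:-; in:P1
Tick 2: [PARSE:-, VALIDATE:P1(v=15,ok=F), TRANSFORM:-, EMIT:-] out:-; in:-
Tick 3: [PARSE:-, VALIDATE:-, TRANSFORM:P1(v=0,ok=F), EMIT:-] out:-; in:-
Tick 4: [PARSE:P2(v=7,ok=F), VALIDATE:-, TRANSFORM:-, EMIT:P1(v=0,ok=F)] out:-; in:P2
Tick 5: [PARSE:-, VALIDATE:P2(v=7,ok=F), TRANSFORM:-, EMIT:-] out:P1(v=0); in:-
Tick 6: [PARSE:P3(v=14,ok=F), VALIDATE:-, TRANSFORM:P2(v=0,ok=F), EMIT:-] out:-; in:P3
Tick 7: [PARSE:-, VALIDATE:P3(v=14,ok=F), TRANSFORM:-, EMIT:P2(v=0,ok=F)] out:-; in:-
At end of tick 7: ['-', 'P3', '-', 'P2']

Answer: - P3 - P2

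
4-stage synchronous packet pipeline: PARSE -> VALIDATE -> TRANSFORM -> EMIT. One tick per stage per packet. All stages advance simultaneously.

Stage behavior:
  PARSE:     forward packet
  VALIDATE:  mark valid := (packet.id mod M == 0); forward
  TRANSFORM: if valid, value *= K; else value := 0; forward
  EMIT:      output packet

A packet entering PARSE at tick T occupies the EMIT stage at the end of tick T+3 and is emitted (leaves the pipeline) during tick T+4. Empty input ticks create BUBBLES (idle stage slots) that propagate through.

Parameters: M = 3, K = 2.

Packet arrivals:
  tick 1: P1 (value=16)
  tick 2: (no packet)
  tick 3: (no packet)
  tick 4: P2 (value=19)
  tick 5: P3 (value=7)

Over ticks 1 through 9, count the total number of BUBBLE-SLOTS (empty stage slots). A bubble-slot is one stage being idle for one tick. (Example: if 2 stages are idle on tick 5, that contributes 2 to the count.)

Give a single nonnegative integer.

Answer: 24

Derivation:
Tick 1: [PARSE:P1(v=16,ok=F), VALIDATE:-, TRANSFORM:-, EMIT:-] out:-; bubbles=3
Tick 2: [PARSE:-, VALIDATE:P1(v=16,ok=F), TRANSFORM:-, EMIT:-] out:-; bubbles=3
Tick 3: [PARSE:-, VALIDATE:-, TRANSFORM:P1(v=0,ok=F), EMIT:-] out:-; bubbles=3
Tick 4: [PARSE:P2(v=19,ok=F), VALIDATE:-, TRANSFORM:-, EMIT:P1(v=0,ok=F)] out:-; bubbles=2
Tick 5: [PARSE:P3(v=7,ok=F), VALIDATE:P2(v=19,ok=F), TRANSFORM:-, EMIT:-] out:P1(v=0); bubbles=2
Tick 6: [PARSE:-, VALIDATE:P3(v=7,ok=T), TRANSFORM:P2(v=0,ok=F), EMIT:-] out:-; bubbles=2
Tick 7: [PARSE:-, VALIDATE:-, TRANSFORM:P3(v=14,ok=T), EMIT:P2(v=0,ok=F)] out:-; bubbles=2
Tick 8: [PARSE:-, VALIDATE:-, TRANSFORM:-, EMIT:P3(v=14,ok=T)] out:P2(v=0); bubbles=3
Tick 9: [PARSE:-, VALIDATE:-, TRANSFORM:-, EMIT:-] out:P3(v=14); bubbles=4
Total bubble-slots: 24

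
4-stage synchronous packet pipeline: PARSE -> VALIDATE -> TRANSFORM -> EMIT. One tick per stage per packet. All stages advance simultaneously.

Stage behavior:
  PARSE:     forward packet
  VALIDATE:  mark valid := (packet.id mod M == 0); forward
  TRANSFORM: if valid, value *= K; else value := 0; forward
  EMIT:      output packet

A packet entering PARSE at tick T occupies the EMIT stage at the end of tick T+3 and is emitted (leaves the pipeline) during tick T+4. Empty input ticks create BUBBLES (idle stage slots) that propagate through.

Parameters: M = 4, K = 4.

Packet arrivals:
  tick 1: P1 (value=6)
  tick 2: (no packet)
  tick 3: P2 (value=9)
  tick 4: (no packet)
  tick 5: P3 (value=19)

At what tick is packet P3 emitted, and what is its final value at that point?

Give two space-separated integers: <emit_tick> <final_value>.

Tick 1: [PARSE:P1(v=6,ok=F), VALIDATE:-, TRANSFORM:-, EMIT:-] out:-; in:P1
Tick 2: [PARSE:-, VALIDATE:P1(v=6,ok=F), TRANSFORM:-, EMIT:-] out:-; in:-
Tick 3: [PARSE:P2(v=9,ok=F), VALIDATE:-, TRANSFORM:P1(v=0,ok=F), EMIT:-] out:-; in:P2
Tick 4: [PARSE:-, VALIDATE:P2(v=9,ok=F), TRANSFORM:-, EMIT:P1(v=0,ok=F)] out:-; in:-
Tick 5: [PARSE:P3(v=19,ok=F), VALIDATE:-, TRANSFORM:P2(v=0,ok=F), EMIT:-] out:P1(v=0); in:P3
Tick 6: [PARSE:-, VALIDATE:P3(v=19,ok=F), TRANSFORM:-, EMIT:P2(v=0,ok=F)] out:-; in:-
Tick 7: [PARSE:-, VALIDATE:-, TRANSFORM:P3(v=0,ok=F), EMIT:-] out:P2(v=0); in:-
Tick 8: [PARSE:-, VALIDATE:-, TRANSFORM:-, EMIT:P3(v=0,ok=F)] out:-; in:-
Tick 9: [PARSE:-, VALIDATE:-, TRANSFORM:-, EMIT:-] out:P3(v=0); in:-
P3: arrives tick 5, valid=False (id=3, id%4=3), emit tick 9, final value 0

Answer: 9 0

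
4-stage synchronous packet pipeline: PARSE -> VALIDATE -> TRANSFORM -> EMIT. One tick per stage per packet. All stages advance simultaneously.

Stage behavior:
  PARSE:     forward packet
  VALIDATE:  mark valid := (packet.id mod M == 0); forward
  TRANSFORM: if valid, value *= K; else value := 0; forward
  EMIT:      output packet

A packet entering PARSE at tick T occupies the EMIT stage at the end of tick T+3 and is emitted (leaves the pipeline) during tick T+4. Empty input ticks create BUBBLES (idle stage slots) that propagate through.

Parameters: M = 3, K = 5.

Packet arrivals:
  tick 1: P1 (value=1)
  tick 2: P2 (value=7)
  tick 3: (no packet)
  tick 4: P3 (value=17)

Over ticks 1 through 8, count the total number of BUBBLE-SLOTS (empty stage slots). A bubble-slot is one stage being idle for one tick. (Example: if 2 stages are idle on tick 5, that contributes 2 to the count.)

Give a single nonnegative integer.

Tick 1: [PARSE:P1(v=1,ok=F), VALIDATE:-, TRANSFORM:-, EMIT:-] out:-; bubbles=3
Tick 2: [PARSE:P2(v=7,ok=F), VALIDATE:P1(v=1,ok=F), TRANSFORM:-, EMIT:-] out:-; bubbles=2
Tick 3: [PARSE:-, VALIDATE:P2(v=7,ok=F), TRANSFORM:P1(v=0,ok=F), EMIT:-] out:-; bubbles=2
Tick 4: [PARSE:P3(v=17,ok=F), VALIDATE:-, TRANSFORM:P2(v=0,ok=F), EMIT:P1(v=0,ok=F)] out:-; bubbles=1
Tick 5: [PARSE:-, VALIDATE:P3(v=17,ok=T), TRANSFORM:-, EMIT:P2(v=0,ok=F)] out:P1(v=0); bubbles=2
Tick 6: [PARSE:-, VALIDATE:-, TRANSFORM:P3(v=85,ok=T), EMIT:-] out:P2(v=0); bubbles=3
Tick 7: [PARSE:-, VALIDATE:-, TRANSFORM:-, EMIT:P3(v=85,ok=T)] out:-; bubbles=3
Tick 8: [PARSE:-, VALIDATE:-, TRANSFORM:-, EMIT:-] out:P3(v=85); bubbles=4
Total bubble-slots: 20

Answer: 20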